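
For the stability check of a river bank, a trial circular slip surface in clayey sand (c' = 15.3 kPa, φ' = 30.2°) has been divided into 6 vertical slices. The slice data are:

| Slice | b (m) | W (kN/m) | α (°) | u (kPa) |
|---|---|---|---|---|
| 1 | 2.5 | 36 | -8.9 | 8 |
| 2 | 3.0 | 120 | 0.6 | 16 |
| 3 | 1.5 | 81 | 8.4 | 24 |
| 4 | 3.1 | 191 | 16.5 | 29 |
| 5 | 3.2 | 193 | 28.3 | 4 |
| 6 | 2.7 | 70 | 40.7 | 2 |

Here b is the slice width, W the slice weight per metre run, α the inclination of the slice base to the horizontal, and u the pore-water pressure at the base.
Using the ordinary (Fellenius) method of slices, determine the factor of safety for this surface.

FS = 2.58

Ordinary method of slices: FS = Σ[c'·Δl_i + (W_i cosα_i − u_i·Δl_i)·tanφ'] / Σ W_i sinα_i, with Δl_i = b_i / cosα_i.
Slice 1: Δl = 2.5/cos(-8.9°) = 2.530 m; N'_1 = 36·cos(-8.9°) − 8·2.530 = 15.3; c'Δl = 38.72; W sinα = -5.6
Slice 2: Δl = 3.0/cos0.6° = 3.000 m; N'_2 = 120·cos0.6° − 16·3.000 = 72.0; c'Δl = 45.90; W sinα = 1.3
Slice 3: Δl = 1.5/cos8.4° = 1.516 m; N'_3 = 81·cos8.4° − 24·1.516 = 43.7; c'Δl = 23.20; W sinα = 11.8
Slice 4: Δl = 3.1/cos16.5° = 3.233 m; N'_4 = 191·cos16.5° − 29·3.233 = 89.4; c'Δl = 49.47; W sinα = 54.2
Slice 5: Δl = 3.2/cos28.3° = 3.634 m; N'_5 = 193·cos28.3° − 4·3.634 = 155.4; c'Δl = 55.61; W sinα = 91.5
Slice 6: Δl = 2.7/cos40.7° = 3.561 m; N'_6 = 70·cos40.7° − 2·3.561 = 45.9; c'Δl = 54.49; W sinα = 45.6
Σc'Δl = 267.4 kN/m; ΣN' = 421.8 kN/m; ΣW sinα = 198.9 kN/m
Resisting = 267.4 + 421.8·tan30.2° = 267.4 + 245.5 = 512.9 kN/m
FS = 512.9 / 198.9 = 2.578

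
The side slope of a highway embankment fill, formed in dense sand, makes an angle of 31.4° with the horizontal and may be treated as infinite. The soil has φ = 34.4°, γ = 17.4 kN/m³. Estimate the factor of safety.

For a dry cohesionless infinite slope the factor of safety is FS = tanφ / tanβ.
FS = tan34.4° / tan31.4° = 0.6847 / 0.6104 = 1.122

FS = 1.12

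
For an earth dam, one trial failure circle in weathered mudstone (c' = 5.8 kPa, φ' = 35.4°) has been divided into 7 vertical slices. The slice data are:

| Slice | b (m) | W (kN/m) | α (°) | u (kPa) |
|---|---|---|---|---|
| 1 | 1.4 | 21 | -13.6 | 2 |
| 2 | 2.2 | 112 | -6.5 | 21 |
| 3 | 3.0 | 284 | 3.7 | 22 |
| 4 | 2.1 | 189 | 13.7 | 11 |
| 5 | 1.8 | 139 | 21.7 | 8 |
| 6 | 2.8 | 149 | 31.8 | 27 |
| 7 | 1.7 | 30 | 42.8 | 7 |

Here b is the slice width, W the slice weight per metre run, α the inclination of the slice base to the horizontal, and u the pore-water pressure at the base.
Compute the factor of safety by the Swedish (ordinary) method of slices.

Ordinary method of slices: FS = Σ[c'·Δl_i + (W_i cosα_i − u_i·Δl_i)·tanφ'] / Σ W_i sinα_i, with Δl_i = b_i / cosα_i.
Slice 1: Δl = 1.4/cos(-13.6°) = 1.440 m; N'_1 = 21·cos(-13.6°) − 2·1.440 = 17.5; c'Δl = 8.35; W sinα = -4.9
Slice 2: Δl = 2.2/cos(-6.5°) = 2.214 m; N'_2 = 112·cos(-6.5°) − 21·2.214 = 64.8; c'Δl = 12.84; W sinα = -12.7
Slice 3: Δl = 3.0/cos3.7° = 3.006 m; N'_3 = 284·cos3.7° − 22·3.006 = 217.3; c'Δl = 17.44; W sinα = 18.3
Slice 4: Δl = 2.1/cos13.7° = 2.161 m; N'_4 = 189·cos13.7° − 11·2.161 = 159.8; c'Δl = 12.54; W sinα = 44.8
Slice 5: Δl = 1.8/cos21.7° = 1.937 m; N'_5 = 139·cos21.7° − 8·1.937 = 113.7; c'Δl = 11.24; W sinα = 51.4
Slice 6: Δl = 2.8/cos31.8° = 3.295 m; N'_6 = 149·cos31.8° − 27·3.295 = 37.7; c'Δl = 19.11; W sinα = 78.5
Slice 7: Δl = 1.7/cos42.8° = 2.317 m; N'_7 = 30·cos42.8° − 7·2.317 = 5.8; c'Δl = 13.44; W sinα = 20.4
Σc'Δl = 95.0 kN/m; ΣN' = 616.6 kN/m; ΣW sinα = 195.8 kN/m
Resisting = 95.0 + 616.6·tan35.4° = 95.0 + 438.2 = 533.1 kN/m
FS = 533.1 / 195.8 = 2.723

FS = 2.72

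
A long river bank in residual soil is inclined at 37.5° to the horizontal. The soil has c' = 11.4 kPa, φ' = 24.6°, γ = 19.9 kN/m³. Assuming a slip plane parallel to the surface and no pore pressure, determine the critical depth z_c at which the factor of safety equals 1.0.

Setting FS = 1.00 in FS = [c' + γz cos²β tanφ'] / [γz sinβ cosβ] and solving for z:
z = c' / [γ cosβ (FS·sinβ − cosβ·tanφ')]
  = 11.4 / [19.9·cos37.5°·(1.00·sin37.5° − cos37.5°·tan24.6°)]
  = 11.4 / [19.9·0.7934·(1.00·0.6088 − 0.7934·0.4578)]
  = 11.4 / 3.8765 = 2.941 m

z_c = 2.94 m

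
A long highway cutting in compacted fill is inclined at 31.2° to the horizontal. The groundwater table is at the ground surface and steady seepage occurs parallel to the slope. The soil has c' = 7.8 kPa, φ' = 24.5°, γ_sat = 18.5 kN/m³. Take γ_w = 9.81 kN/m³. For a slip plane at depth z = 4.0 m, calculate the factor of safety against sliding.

FS = 0.59

With seepage parallel to the slope and the water table at the surface, the effective normal stress on the slip plane uses the buoyant unit weight γ' = γ_sat − γ_w while the driving shear stress uses γ_sat:
FS = [c' + γ' z cos²β tanφ'] / [γ_sat z sinβ cosβ]
γ' = 18.5 − 9.81 = 8.69 kN/m³
Numerator = 7.8 + 8.69·4.0·cos²31.2°·tan24.5° = 7.8 + 8.69·4.0·0.7316·0.4557 = 19.390 kPa
Denominator = 18.5·4.0·sin31.2°·cos31.2° = 18.5·4.0·0.5180·0.8554 = 32.790 kPa
FS = 19.390 / 32.790 = 0.591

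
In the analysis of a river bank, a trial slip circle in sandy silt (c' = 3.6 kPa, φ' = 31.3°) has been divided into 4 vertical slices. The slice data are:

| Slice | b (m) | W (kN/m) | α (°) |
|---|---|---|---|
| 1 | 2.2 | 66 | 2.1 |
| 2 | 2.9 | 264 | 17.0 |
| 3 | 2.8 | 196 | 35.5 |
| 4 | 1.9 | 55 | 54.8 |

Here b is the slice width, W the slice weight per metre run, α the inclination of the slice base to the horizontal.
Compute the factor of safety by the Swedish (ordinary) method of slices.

Ordinary method of slices: FS = Σ[c'·Δl_i + (W_i cosα_i)·tanφ'] / Σ W_i sinα_i, with Δl_i = b_i / cosα_i.
Slice 1: Δl = 2.2/cos2.1° = 2.201 m; N'_1 = 66·cos2.1° = 66.0; c'Δl = 7.93; W sinα = 2.4
Slice 2: Δl = 2.9/cos17.0° = 3.033 m; N'_2 = 264·cos17.0° = 252.5; c'Δl = 10.92; W sinα = 77.2
Slice 3: Δl = 2.8/cos35.5° = 3.439 m; N'_3 = 196·cos35.5° = 159.6; c'Δl = 12.38; W sinα = 113.8
Slice 4: Δl = 1.9/cos54.8° = 3.296 m; N'_4 = 55·cos54.8° = 31.7; c'Δl = 11.87; W sinα = 44.9
Σc'Δl = 43.1 kN/m; ΣN' = 509.7 kN/m; ΣW sinα = 238.4 kN/m
Resisting = 43.1 + 509.7·tan31.3° = 43.1 + 309.9 = 353.0 kN/m
FS = 353.0 / 238.4 = 1.481

FS = 1.48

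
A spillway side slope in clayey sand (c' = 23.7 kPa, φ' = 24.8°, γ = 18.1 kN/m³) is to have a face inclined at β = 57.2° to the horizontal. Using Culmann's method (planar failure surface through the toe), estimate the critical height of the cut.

Culmann's analysis gives the critical failure plane at α_cr = (β + φ')/2 = (57.2 + 24.8)/2 = 41.0°, and the critical height
H_c = (4c'/γ) · sinβ cosφ' / [1 − cos(β − φ')]
    = (4·23.7/18.1) · sin57.2°·cos24.8° / [1 − cos(32.4°)]
    = 5.238 · 0.8406·0.9078 / [1 − 0.8443]
    = 5.238 · 0.7630 / 0.1557
    = 25.67 m

H_c = 25.67 m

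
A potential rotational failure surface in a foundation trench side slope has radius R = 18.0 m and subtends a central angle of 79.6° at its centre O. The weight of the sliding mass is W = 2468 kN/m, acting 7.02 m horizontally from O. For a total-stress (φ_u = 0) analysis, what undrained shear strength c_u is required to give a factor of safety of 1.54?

FS = c_u·L_a·R / (W·d), so c_u = FS·W·d / (L_a·R).
Arc length L_a = R·θ = 18.0·(79.6°·π/180) = 18.0·1.3893 = 25.01 m
c_u = 1.54·2468·7.02 / (25.01·18.0) = 26681.1 / 450.13 = 59.27 kPa

c_u = 59.3 kPa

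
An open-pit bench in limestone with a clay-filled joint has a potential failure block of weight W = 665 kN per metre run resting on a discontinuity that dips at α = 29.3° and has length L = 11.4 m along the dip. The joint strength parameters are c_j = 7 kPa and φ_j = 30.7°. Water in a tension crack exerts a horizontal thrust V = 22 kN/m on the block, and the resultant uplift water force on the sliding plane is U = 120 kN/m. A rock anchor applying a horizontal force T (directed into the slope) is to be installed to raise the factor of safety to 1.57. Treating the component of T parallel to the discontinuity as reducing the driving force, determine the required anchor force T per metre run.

Resolving forces along and normal to the sliding plane, with the horizontal anchor force T adding T·sinα to the effective normal force and T·cosα acting up the plane against the driving force:
FS = [c_jL + (W cosα − U − V sinα + T sinα) tanφ_j] / [W sinα + V cosα − T cosα]
Without the anchor: N' = 449.2 kN/m, driving T_d = 344.6 kN/m, resisting R = 7·11.4 + 449.2·tan30.7° = 346.5 kN/m, FS = 1.01.
Setting FS = 1.57 and solving for T:
1.57·(344.6 − T cos29.3°) = 346.5 + T sin29.3°·tan30.7°
T·(sin29.3°·tan30.7° + 1.57·cos29.3°) = 1.57·344.6 − 346.5
T·(0.4894·0.5938 + 1.57·0.8721) = 541.1 − 346.5 = 194.6
T·1.6597 = 194.6
T = 117.2 kN/m

T = 117 kN/m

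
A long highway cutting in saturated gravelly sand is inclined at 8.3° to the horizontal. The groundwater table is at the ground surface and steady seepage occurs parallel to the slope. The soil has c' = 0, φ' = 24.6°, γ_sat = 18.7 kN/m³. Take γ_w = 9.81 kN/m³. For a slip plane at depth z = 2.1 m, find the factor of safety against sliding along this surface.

FS = 1.49

With seepage parallel to the slope and the water table at the surface, the effective normal stress on the slip plane uses the buoyant unit weight γ' = γ_sat − γ_w while the driving shear stress uses γ_sat:
FS = [c' + γ' z cos²β tanφ'] / [γ_sat z sinβ cosβ]
(For c' = 0 this reduces to FS = (γ'/γ_sat)·tanφ'/tanβ.)
γ' = 18.7 − 9.81 = 8.89 kN/m³
Numerator = 0.0 + 8.89·2.1·cos²8.3°·tan24.6° = 0.0 + 8.89·2.1·0.9792·0.4578 = 8.369 kPa
Denominator = 18.7·2.1·sin8.3°·cos8.3° = 18.7·2.1·0.1444·0.9895 = 5.609 kPa
FS = 8.369 / 5.609 = 1.492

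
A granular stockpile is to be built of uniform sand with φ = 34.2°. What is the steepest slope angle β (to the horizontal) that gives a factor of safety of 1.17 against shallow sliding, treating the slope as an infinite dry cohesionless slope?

β = 30.2°

For an infinite dry cohesionless slope FS = tanφ/tanβ, so tanβ = tanφ / FS.
tanβ = tan34.2° / 1.17 = 0.6796 / 1.17 = 0.5809
β = arctan(0.5809) = 30.15°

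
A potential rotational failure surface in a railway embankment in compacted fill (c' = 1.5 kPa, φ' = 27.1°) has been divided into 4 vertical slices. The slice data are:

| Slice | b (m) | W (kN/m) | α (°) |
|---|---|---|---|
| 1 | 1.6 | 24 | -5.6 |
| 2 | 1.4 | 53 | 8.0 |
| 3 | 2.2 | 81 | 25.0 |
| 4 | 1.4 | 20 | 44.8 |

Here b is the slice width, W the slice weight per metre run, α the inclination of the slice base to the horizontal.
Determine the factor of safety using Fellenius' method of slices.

Ordinary method of slices: FS = Σ[c'·Δl_i + (W_i cosα_i)·tanφ'] / Σ W_i sinα_i, with Δl_i = b_i / cosα_i.
Slice 1: Δl = 1.6/cos(-5.6°) = 1.608 m; N'_1 = 24·cos(-5.6°) = 23.9; c'Δl = 2.41; W sinα = -2.3
Slice 2: Δl = 1.4/cos8.0° = 1.414 m; N'_2 = 53·cos8.0° = 52.5; c'Δl = 2.12; W sinα = 7.4
Slice 3: Δl = 2.2/cos25.0° = 2.427 m; N'_3 = 81·cos25.0° = 73.4; c'Δl = 3.64; W sinα = 34.2
Slice 4: Δl = 1.4/cos44.8° = 1.973 m; N'_4 = 20·cos44.8° = 14.2; c'Δl = 2.96; W sinα = 14.1
Σc'Δl = 11.1 kN/m; ΣN' = 164.0 kN/m; ΣW sinα = 53.4 kN/m
Resisting = 11.1 + 164.0·tan27.1° = 11.1 + 83.9 = 95.0 kN/m
FS = 95.0 / 53.4 = 1.781

FS = 1.78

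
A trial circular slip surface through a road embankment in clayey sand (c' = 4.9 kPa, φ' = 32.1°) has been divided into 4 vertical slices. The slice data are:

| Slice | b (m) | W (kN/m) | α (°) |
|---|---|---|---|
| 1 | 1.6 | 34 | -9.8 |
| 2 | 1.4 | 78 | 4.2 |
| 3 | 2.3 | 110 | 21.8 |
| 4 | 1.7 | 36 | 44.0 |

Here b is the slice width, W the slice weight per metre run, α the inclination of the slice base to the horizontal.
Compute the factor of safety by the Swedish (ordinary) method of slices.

FS = 2.87

Ordinary method of slices: FS = Σ[c'·Δl_i + (W_i cosα_i)·tanφ'] / Σ W_i sinα_i, with Δl_i = b_i / cosα_i.
Slice 1: Δl = 1.6/cos(-9.8°) = 1.624 m; N'_1 = 34·cos(-9.8°) = 33.5; c'Δl = 7.96; W sinα = -5.8
Slice 2: Δl = 1.4/cos4.2° = 1.404 m; N'_2 = 78·cos4.2° = 77.8; c'Δl = 6.88; W sinα = 5.7
Slice 3: Δl = 2.3/cos21.8° = 2.477 m; N'_3 = 110·cos21.8° = 102.1; c'Δl = 12.14; W sinα = 40.9
Slice 4: Δl = 1.7/cos44.0° = 2.363 m; N'_4 = 36·cos44.0° = 25.9; c'Δl = 11.58; W sinα = 25.0
Σc'Δl = 38.6 kN/m; ΣN' = 239.3 kN/m; ΣW sinα = 65.8 kN/m
Resisting = 38.6 + 239.3·tan32.1° = 38.6 + 150.1 = 188.7 kN/m
FS = 188.7 / 65.8 = 2.868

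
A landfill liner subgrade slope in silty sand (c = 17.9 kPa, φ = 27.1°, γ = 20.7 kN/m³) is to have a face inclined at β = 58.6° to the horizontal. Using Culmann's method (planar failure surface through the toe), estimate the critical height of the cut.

Culmann's analysis gives the critical failure plane at α_cr = (β + φ)/2 = (58.6 + 27.1)/2 = 42.9°, and the critical height
H_c = (4c/γ) · sinβ cosφ / [1 − cos(β − φ)]
    = (4·17.9/20.7) · sin58.6°·cos27.1° / [1 − cos(31.5°)]
    = 3.459 · 0.8536·0.8902 / [1 − 0.8526]
    = 3.459 · 0.7598 / 0.1474
    = 17.84 m

H_c = 17.84 m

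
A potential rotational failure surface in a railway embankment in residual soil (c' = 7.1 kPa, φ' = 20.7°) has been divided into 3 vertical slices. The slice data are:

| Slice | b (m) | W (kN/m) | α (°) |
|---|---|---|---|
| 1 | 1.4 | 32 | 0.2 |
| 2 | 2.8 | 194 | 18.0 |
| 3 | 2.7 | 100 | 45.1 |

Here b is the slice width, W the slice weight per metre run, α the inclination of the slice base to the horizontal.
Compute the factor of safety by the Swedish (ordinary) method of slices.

Ordinary method of slices: FS = Σ[c'·Δl_i + (W_i cosα_i)·tanφ'] / Σ W_i sinα_i, with Δl_i = b_i / cosα_i.
Slice 1: Δl = 1.4/cos0.2° = 1.400 m; N'_1 = 32·cos0.2° = 32.0; c'Δl = 9.94; W sinα = 0.1
Slice 2: Δl = 2.8/cos18.0° = 2.944 m; N'_2 = 194·cos18.0° = 184.5; c'Δl = 20.90; W sinα = 59.9
Slice 3: Δl = 2.7/cos45.1° = 3.825 m; N'_3 = 100·cos45.1° = 70.6; c'Δl = 27.16; W sinα = 70.8
Σc'Δl = 58.0 kN/m; ΣN' = 287.1 kN/m; ΣW sinα = 130.9 kN/m
Resisting = 58.0 + 287.1·tan20.7° = 58.0 + 108.5 = 166.5 kN/m
FS = 166.5 / 130.9 = 1.272

FS = 1.27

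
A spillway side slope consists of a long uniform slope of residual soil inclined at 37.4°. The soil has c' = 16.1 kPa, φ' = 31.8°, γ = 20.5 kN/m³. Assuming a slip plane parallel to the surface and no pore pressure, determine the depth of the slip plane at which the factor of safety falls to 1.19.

Setting FS = 1.19 in FS = [c' + γz cos²β tanφ'] / [γz sinβ cosβ] and solving for z:
z = c' / [γ cosβ (FS·sinβ − cosβ·tanφ')]
  = 16.1 / [20.5·cos37.4°·(1.19·sin37.4° − cos37.4°·tan31.8°)]
  = 16.1 / [20.5·0.7944·(1.19·0.6074 − 0.7944·0.6200)]
  = 16.1 / 3.7492 = 4.294 m

z = 4.29 m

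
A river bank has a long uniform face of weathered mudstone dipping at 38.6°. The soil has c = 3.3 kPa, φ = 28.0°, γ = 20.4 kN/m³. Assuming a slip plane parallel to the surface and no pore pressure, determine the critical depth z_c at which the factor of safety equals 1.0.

z_c = 0.99 m

Setting FS = 1.00 in FS = [c + γz cos²β tanφ] / [γz sinβ cosβ] and solving for z:
z = c / [γ cosβ (FS·sinβ − cosβ·tanφ)]
  = 3.3 / [20.4·cos38.6°·(1.00·sin38.6° − cos38.6°·tan28.0°)]
  = 3.3 / [20.4·0.7815·(1.00·0.6239 − 0.7815·0.5317)]
  = 3.3 / 3.3215 = 0.994 m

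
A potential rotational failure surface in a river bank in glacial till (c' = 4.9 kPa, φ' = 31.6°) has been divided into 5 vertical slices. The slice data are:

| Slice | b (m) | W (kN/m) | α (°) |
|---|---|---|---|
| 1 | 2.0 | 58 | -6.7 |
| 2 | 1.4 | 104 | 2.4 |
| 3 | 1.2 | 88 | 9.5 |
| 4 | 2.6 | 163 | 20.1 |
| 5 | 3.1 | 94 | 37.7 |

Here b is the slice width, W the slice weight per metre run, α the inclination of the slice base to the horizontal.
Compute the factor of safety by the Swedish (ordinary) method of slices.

FS = 2.77

Ordinary method of slices: FS = Σ[c'·Δl_i + (W_i cosα_i)·tanφ'] / Σ W_i sinα_i, with Δl_i = b_i / cosα_i.
Slice 1: Δl = 2.0/cos(-6.7°) = 2.014 m; N'_1 = 58·cos(-6.7°) = 57.6; c'Δl = 9.87; W sinα = -6.8
Slice 2: Δl = 1.4/cos2.4° = 1.401 m; N'_2 = 104·cos2.4° = 103.9; c'Δl = 6.87; W sinα = 4.4
Slice 3: Δl = 1.2/cos9.5° = 1.217 m; N'_3 = 88·cos9.5° = 86.8; c'Δl = 5.96; W sinα = 14.5
Slice 4: Δl = 2.6/cos20.1° = 2.769 m; N'_4 = 163·cos20.1° = 153.1; c'Δl = 13.57; W sinα = 56.0
Slice 5: Δl = 3.1/cos37.7° = 3.918 m; N'_5 = 94·cos37.7° = 74.4; c'Δl = 19.20; W sinα = 57.5
Σc'Δl = 55.5 kN/m; ΣN' = 475.8 kN/m; ΣW sinα = 125.6 kN/m
Resisting = 55.5 + 475.8·tan31.6° = 55.5 + 292.7 = 348.1 kN/m
FS = 348.1 / 125.6 = 2.772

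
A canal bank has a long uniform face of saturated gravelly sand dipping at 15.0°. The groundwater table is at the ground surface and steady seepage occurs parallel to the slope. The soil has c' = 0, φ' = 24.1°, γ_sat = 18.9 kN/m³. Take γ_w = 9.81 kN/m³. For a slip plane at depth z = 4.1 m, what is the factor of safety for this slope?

With seepage parallel to the slope and the water table at the surface, the effective normal stress on the slip plane uses the buoyant unit weight γ' = γ_sat − γ_w while the driving shear stress uses γ_sat:
FS = [c' + γ' z cos²β tanφ'] / [γ_sat z sinβ cosβ]
(For c' = 0 this reduces to FS = (γ'/γ_sat)·tanφ'/tanβ.)
γ' = 18.9 − 9.81 = 9.09 kN/m³
Numerator = 0.0 + 9.09·4.1·cos²15.0°·tan24.1° = 0.0 + 9.09·4.1·0.9330·0.4473 = 15.554 kPa
Denominator = 18.9·4.1·sin15.0°·cos15.0° = 18.9·4.1·0.2588·0.9659 = 19.372 kPa
FS = 15.554 / 19.372 = 0.803

FS = 0.80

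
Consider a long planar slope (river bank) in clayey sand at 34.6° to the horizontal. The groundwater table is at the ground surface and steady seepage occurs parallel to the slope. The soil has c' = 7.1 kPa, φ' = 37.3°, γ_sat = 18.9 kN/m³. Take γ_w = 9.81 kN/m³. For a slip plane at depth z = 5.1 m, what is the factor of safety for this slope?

FS = 0.69

With seepage parallel to the slope and the water table at the surface, the effective normal stress on the slip plane uses the buoyant unit weight γ' = γ_sat − γ_w while the driving shear stress uses γ_sat:
FS = [c' + γ' z cos²β tanφ'] / [γ_sat z sinβ cosβ]
γ' = 18.9 − 9.81 = 9.09 kN/m³
Numerator = 7.1 + 9.09·5.1·cos²34.6°·tan37.3° = 7.1 + 9.09·5.1·0.6776·0.7618 = 31.029 kPa
Denominator = 18.9·5.1·sin34.6°·cos34.6° = 18.9·5.1·0.5678·0.8231 = 45.054 kPa
FS = 31.029 / 45.054 = 0.689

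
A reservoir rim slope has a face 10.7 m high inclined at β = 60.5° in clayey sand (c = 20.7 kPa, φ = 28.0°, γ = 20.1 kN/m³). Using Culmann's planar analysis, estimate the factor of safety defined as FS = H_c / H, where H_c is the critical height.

H_c = (4c/γ) · sinβ cosφ / [1 − cos(β − φ)]
    = (4·20.7/20.1) · sin60.5°·cos28.0° / [1 − cos32.5°]
    = 4.119 · 0.7685 / 0.1566 = 20.21 m
FS = H_c / H = 20.21 / 10.7 = 1.889

FS = 1.89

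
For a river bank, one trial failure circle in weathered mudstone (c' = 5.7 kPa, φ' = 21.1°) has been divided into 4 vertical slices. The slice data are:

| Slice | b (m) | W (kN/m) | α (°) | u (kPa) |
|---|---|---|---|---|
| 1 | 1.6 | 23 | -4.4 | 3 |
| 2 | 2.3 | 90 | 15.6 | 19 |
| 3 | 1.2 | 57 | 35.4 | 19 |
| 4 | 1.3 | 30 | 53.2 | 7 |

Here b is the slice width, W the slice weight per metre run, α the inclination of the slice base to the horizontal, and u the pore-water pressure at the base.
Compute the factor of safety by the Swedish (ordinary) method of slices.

FS = 0.94

Ordinary method of slices: FS = Σ[c'·Δl_i + (W_i cosα_i − u_i·Δl_i)·tanφ'] / Σ W_i sinα_i, with Δl_i = b_i / cosα_i.
Slice 1: Δl = 1.6/cos(-4.4°) = 1.605 m; N'_1 = 23·cos(-4.4°) − 3·1.605 = 18.1; c'Δl = 9.15; W sinα = -1.8
Slice 2: Δl = 2.3/cos15.6° = 2.388 m; N'_2 = 90·cos15.6° − 19·2.388 = 41.3; c'Δl = 13.61; W sinα = 24.2
Slice 3: Δl = 1.2/cos35.4° = 1.472 m; N'_3 = 57·cos35.4° − 19·1.472 = 18.5; c'Δl = 8.39; W sinα = 33.0
Slice 4: Δl = 1.3/cos53.2° = 2.170 m; N'_4 = 30·cos53.2° − 7·2.170 = 2.8; c'Δl = 12.37; W sinα = 24.0
Σc'Δl = 43.5 kN/m; ΣN' = 80.7 kN/m; ΣW sinα = 79.5 kN/m
Resisting = 43.5 + 80.7·tan21.1° = 43.5 + 31.1 = 74.7 kN/m
FS = 74.7 / 79.5 = 0.939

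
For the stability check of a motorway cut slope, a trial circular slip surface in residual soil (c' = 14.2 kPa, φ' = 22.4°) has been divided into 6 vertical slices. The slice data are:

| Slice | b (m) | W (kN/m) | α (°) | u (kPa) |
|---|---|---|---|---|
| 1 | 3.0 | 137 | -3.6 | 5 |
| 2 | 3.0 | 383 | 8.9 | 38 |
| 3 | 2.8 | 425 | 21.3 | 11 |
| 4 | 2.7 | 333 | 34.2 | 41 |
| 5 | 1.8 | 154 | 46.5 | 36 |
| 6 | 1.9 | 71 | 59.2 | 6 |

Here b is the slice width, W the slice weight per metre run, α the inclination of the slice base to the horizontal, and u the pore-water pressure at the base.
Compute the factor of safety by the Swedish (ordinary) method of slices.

FS = 1.14

Ordinary method of slices: FS = Σ[c'·Δl_i + (W_i cosα_i − u_i·Δl_i)·tanφ'] / Σ W_i sinα_i, with Δl_i = b_i / cosα_i.
Slice 1: Δl = 3.0/cos(-3.6°) = 3.006 m; N'_1 = 137·cos(-3.6°) − 5·3.006 = 121.7; c'Δl = 42.68; W sinα = -8.6
Slice 2: Δl = 3.0/cos8.9° = 3.037 m; N'_2 = 383·cos8.9° − 38·3.037 = 263.0; c'Δl = 43.12; W sinα = 59.3
Slice 3: Δl = 2.8/cos21.3° = 3.005 m; N'_3 = 425·cos21.3° − 11·3.005 = 362.9; c'Δl = 42.68; W sinα = 154.4
Slice 4: Δl = 2.7/cos34.2° = 3.264 m; N'_4 = 333·cos34.2° − 41·3.264 = 141.6; c'Δl = 46.36; W sinα = 187.2
Slice 5: Δl = 1.8/cos46.5° = 2.615 m; N'_5 = 154·cos46.5° − 36·2.615 = 11.9; c'Δl = 37.13; W sinα = 111.7
Slice 6: Δl = 1.9/cos59.2° = 3.711 m; N'_6 = 71·cos59.2° − 6·3.711 = 14.1; c'Δl = 52.69; W sinα = 61.0
Σc'Δl = 264.7 kN/m; ΣN' = 915.1 kN/m; ΣW sinα = 564.9 kN/m
Resisting = 264.7 + 915.1·tan22.4° = 264.7 + 377.2 = 641.9 kN/m
FS = 641.9 / 564.9 = 1.136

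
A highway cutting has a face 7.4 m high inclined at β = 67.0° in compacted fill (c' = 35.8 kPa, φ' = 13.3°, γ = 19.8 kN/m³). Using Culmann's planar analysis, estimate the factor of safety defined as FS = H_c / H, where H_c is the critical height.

FS = 2.15

H_c = (4c'/γ) · sinβ cosφ' / [1 − cos(β − φ')]
    = (4·35.8/19.8) · sin67.0°·cos13.3° / [1 − cos53.7°]
    = 7.232 · 0.8958 / 0.4080 = 15.88 m
FS = H_c / H = 15.88 / 7.4 = 2.146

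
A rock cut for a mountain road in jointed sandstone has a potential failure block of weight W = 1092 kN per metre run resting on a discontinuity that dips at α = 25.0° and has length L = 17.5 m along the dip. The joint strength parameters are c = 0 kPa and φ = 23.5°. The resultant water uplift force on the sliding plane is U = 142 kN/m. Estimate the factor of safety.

Resolving the block weight along and normal to the plane and applying the Mohr–Coulomb strength on the joint:
N' = W cosα − U = 1092·cos25.0° − 142 = 847.7 kN/m
Driving force T = W sinα = 1092·sin25.0° = 461.5 kN/m
Resisting force R = c·L + N'·tanφ = 0·17.5 + 847.7·tan23.5° = 0.0 + 368.6 = 368.6 kN/m
FS = R / T = 368.6 / 461.5 = 0.799

FS = 0.80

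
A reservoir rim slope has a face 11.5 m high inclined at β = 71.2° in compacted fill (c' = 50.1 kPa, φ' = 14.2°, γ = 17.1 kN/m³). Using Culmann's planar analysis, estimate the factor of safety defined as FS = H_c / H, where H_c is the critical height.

FS = 2.05

H_c = (4c'/γ) · sinβ cosφ' / [1 − cos(β − φ')]
    = (4·50.1/17.1) · sin71.2°·cos14.2° / [1 − cos57.0°]
    = 11.719 · 0.9177 / 0.4554 = 23.62 m
FS = H_c / H = 23.62 / 11.5 = 2.054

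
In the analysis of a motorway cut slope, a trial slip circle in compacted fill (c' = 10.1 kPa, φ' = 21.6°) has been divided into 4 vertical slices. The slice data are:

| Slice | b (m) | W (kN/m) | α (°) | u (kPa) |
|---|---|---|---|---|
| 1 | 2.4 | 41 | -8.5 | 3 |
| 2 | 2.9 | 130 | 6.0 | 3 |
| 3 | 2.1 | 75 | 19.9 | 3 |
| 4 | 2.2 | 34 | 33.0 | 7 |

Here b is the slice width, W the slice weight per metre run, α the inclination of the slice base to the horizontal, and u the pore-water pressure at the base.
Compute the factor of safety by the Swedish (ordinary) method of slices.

FS = 3.75

Ordinary method of slices: FS = Σ[c'·Δl_i + (W_i cosα_i − u_i·Δl_i)·tanφ'] / Σ W_i sinα_i, with Δl_i = b_i / cosα_i.
Slice 1: Δl = 2.4/cos(-8.5°) = 2.427 m; N'_1 = 41·cos(-8.5°) − 3·2.427 = 33.3; c'Δl = 24.51; W sinα = -6.1
Slice 2: Δl = 2.9/cos6.0° = 2.916 m; N'_2 = 130·cos6.0° − 3·2.916 = 120.5; c'Δl = 29.45; W sinα = 13.6
Slice 3: Δl = 2.1/cos19.9° = 2.233 m; N'_3 = 75·cos19.9° − 3·2.233 = 63.8; c'Δl = 22.56; W sinα = 25.5
Slice 4: Δl = 2.2/cos33.0° = 2.623 m; N'_4 = 34·cos33.0° − 7·2.623 = 10.2; c'Δl = 26.49; W sinα = 18.5
Σc'Δl = 103.0 kN/m; ΣN' = 227.8 kN/m; ΣW sinα = 51.6 kN/m
Resisting = 103.0 + 227.8·tan21.6° = 103.0 + 90.2 = 193.2 kN/m
FS = 193.2 / 51.6 = 3.746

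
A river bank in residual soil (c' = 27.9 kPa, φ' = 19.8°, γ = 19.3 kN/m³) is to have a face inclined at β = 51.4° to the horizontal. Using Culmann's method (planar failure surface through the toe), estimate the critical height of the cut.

Culmann's analysis gives the critical failure plane at α_cr = (β + φ')/2 = (51.4 + 19.8)/2 = 35.6°, and the critical height
H_c = (4c'/γ) · sinβ cosφ' / [1 − cos(β − φ')]
    = (4·27.9/19.3) · sin51.4°·cos19.8° / [1 − cos(31.6°)]
    = 5.782 · 0.7815·0.9409 / [1 − 0.8517]
    = 5.782 · 0.7353 / 0.1483
    = 28.68 m

H_c = 28.68 m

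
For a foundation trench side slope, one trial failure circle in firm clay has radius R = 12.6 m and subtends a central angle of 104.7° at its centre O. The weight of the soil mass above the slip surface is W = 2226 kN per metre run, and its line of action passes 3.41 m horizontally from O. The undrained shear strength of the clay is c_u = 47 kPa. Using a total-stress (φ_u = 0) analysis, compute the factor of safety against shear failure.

FS = 1.80

Taking moments about the centre O, the resisting moment is provided by the undrained shear strength acting along the arc:
Arc length L_a = R·θ = 12.6·(104.7°·π/180) = 12.6·1.8274 = 23.02 m
M_R = c_u·L_a·R = 47·23.02·12.6 = 13635.2 kN·m/m
M_D = W·d = 2226·3.41 = 7590.7 kN·m/m
FS = M_R / M_D = 13635.2 / 7590.7 = 1.796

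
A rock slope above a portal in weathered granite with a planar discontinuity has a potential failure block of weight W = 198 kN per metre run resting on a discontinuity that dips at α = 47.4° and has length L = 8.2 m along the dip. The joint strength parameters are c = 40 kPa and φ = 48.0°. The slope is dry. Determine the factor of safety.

Resolving the block weight along and normal to the plane and applying the Mohr–Coulomb strength on the joint:
N' = W cosα = 198·cos47.4° = 134.0 kN/m
Driving force T = W sinα = 198·sin47.4° = 145.7 kN/m
Resisting force R = c·L + N'·tanφ = 40·8.2 + 134.0·tan48.0° = 328.0 + 148.8 = 476.8 kN/m
FS = R / T = 476.8 / 145.7 = 3.272

FS = 3.27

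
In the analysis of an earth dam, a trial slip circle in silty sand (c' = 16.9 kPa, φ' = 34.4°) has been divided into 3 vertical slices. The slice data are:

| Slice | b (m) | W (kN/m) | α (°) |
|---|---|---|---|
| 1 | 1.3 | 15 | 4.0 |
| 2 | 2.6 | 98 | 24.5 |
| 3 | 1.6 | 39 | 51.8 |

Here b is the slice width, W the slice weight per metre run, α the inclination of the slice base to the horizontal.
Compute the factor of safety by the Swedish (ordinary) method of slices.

Ordinary method of slices: FS = Σ[c'·Δl_i + (W_i cosα_i)·tanφ'] / Σ W_i sinα_i, with Δl_i = b_i / cosα_i.
Slice 1: Δl = 1.3/cos4.0° = 1.303 m; N'_1 = 15·cos4.0° = 15.0; c'Δl = 22.02; W sinα = 1.0
Slice 2: Δl = 2.6/cos24.5° = 2.857 m; N'_2 = 98·cos24.5° = 89.2; c'Δl = 48.29; W sinα = 40.6
Slice 3: Δl = 1.6/cos51.8° = 2.587 m; N'_3 = 39·cos51.8° = 24.1; c'Δl = 43.73; W sinα = 30.6
Σc'Δl = 114.0 kN/m; ΣN' = 128.3 kN/m; ΣW sinα = 72.3 kN/m
Resisting = 114.0 + 128.3·tan34.4° = 114.0 + 87.8 = 201.9 kN/m
FS = 201.9 / 72.3 = 2.791

FS = 2.79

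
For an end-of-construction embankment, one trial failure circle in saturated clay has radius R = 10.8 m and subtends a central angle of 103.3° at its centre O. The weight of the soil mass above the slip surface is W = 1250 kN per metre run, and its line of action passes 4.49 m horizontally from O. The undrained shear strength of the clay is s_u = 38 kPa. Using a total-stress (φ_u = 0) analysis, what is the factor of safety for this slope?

FS = 1.42

Taking moments about the centre O, the resisting moment is provided by the undrained shear strength acting along the arc:
Arc length L_a = R·θ = 10.8·(103.3°·π/180) = 10.8·1.8029 = 19.47 m
M_R = s_u·L_a·R = 38·19.47·10.8 = 7991.1 kN·m/m
M_D = W·d = 1250·4.49 = 5612.5 kN·m/m
FS = M_R / M_D = 7991.1 / 5612.5 = 1.424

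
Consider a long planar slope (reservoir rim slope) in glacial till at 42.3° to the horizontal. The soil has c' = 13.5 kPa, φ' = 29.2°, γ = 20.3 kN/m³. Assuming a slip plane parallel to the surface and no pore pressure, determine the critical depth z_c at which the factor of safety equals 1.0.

Setting FS = 1.00 in FS = [c' + γz cos²β tanφ'] / [γz sinβ cosβ] and solving for z:
z = c' / [γ cosβ (FS·sinβ − cosβ·tanφ')]
  = 13.5 / [20.3·cos42.3°·(1.00·sin42.3° − cos42.3°·tan29.2°)]
  = 13.5 / [20.3·0.7396·(1.00·0.6730 − 0.7396·0.5589)]
  = 13.5 / 3.8985 = 3.463 m

z_c = 3.46 m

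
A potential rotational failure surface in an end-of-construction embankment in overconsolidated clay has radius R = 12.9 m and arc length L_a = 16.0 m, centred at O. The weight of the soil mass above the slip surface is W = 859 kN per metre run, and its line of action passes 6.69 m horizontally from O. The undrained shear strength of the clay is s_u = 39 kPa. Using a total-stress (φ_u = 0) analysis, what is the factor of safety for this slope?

Taking moments about the centre O, the resisting moment is provided by the undrained shear strength acting along the arc:
M_R = s_u·L_a·R = 39·16.00·12.9 = 8049.6 kN·m/m
M_D = W·d = 859·6.69 = 5746.7 kN·m/m
FS = M_R / M_D = 8049.6 / 5746.7 = 1.401

FS = 1.40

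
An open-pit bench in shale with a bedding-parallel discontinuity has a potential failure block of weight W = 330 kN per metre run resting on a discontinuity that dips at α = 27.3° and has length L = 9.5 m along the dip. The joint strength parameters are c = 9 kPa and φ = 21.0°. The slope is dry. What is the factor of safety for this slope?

Resolving the block weight along and normal to the plane and applying the Mohr–Coulomb strength on the joint:
N' = W cosα = 330·cos27.3° = 293.2 kN/m
Driving force T = W sinα = 330·sin27.3° = 151.4 kN/m
Resisting force R = c·L + N'·tanφ = 9·9.5 + 293.2·tan21.0° = 85.5 + 112.6 = 198.1 kN/m
FS = R / T = 198.1 / 151.4 = 1.309

FS = 1.31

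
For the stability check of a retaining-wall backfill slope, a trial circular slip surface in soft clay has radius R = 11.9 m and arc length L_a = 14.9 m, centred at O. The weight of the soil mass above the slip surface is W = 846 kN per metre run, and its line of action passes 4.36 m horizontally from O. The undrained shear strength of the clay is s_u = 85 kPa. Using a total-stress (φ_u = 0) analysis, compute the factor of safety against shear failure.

FS = 4.09

Taking moments about the centre O, the resisting moment is provided by the undrained shear strength acting along the arc:
M_R = s_u·L_a·R = 85·14.90·11.9 = 15071.4 kN·m/m
M_D = W·d = 846·4.36 = 3688.6 kN·m/m
FS = M_R / M_D = 15071.4 / 3688.6 = 4.086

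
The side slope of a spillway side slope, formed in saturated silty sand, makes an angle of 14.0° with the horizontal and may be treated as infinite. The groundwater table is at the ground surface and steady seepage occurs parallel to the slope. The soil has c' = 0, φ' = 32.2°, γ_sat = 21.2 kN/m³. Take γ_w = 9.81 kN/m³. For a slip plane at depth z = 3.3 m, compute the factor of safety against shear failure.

FS = 1.36

With seepage parallel to the slope and the water table at the surface, the effective normal stress on the slip plane uses the buoyant unit weight γ' = γ_sat − γ_w while the driving shear stress uses γ_sat:
FS = [c' + γ' z cos²β tanφ'] / [γ_sat z sinβ cosβ]
(For c' = 0 this reduces to FS = (γ'/γ_sat)·tanφ'/tanβ.)
γ' = 21.2 − 9.81 = 11.39 kN/m³
Numerator = 0.0 + 11.39·3.3·cos²14.0°·tan32.2° = 0.0 + 11.39·3.3·0.9415·0.6297 = 22.284 kPa
Denominator = 21.2·3.3·sin14.0°·cos14.0° = 21.2·3.3·0.2419·0.9703 = 16.422 kPa
FS = 22.284 / 16.422 = 1.357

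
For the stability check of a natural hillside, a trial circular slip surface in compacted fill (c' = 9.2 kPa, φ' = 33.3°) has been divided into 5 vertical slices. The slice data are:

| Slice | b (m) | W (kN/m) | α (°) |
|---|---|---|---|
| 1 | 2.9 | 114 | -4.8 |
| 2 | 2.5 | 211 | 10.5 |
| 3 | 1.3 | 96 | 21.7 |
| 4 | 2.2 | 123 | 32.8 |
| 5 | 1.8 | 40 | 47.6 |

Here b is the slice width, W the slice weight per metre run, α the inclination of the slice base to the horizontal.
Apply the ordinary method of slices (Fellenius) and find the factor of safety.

FS = 2.91

Ordinary method of slices: FS = Σ[c'·Δl_i + (W_i cosα_i)·tanφ'] / Σ W_i sinα_i, with Δl_i = b_i / cosα_i.
Slice 1: Δl = 2.9/cos(-4.8°) = 2.910 m; N'_1 = 114·cos(-4.8°) = 113.6; c'Δl = 26.77; W sinα = -9.5
Slice 2: Δl = 2.5/cos10.5° = 2.543 m; N'_2 = 211·cos10.5° = 207.5; c'Δl = 23.39; W sinα = 38.5
Slice 3: Δl = 1.3/cos21.7° = 1.399 m; N'_3 = 96·cos21.7° = 89.2; c'Δl = 12.87; W sinα = 35.5
Slice 4: Δl = 2.2/cos32.8° = 2.617 m; N'_4 = 123·cos32.8° = 103.4; c'Δl = 24.08; W sinα = 66.6
Slice 5: Δl = 1.8/cos47.6° = 2.669 m; N'_5 = 40·cos47.6° = 27.0; c'Δl = 24.56; W sinα = 29.5
Σc'Δl = 111.7 kN/m; ΣN' = 540.6 kN/m; ΣW sinα = 160.6 kN/m
Resisting = 111.7 + 540.6·tan33.3° = 111.7 + 355.1 = 466.8 kN/m
FS = 466.8 / 160.6 = 2.907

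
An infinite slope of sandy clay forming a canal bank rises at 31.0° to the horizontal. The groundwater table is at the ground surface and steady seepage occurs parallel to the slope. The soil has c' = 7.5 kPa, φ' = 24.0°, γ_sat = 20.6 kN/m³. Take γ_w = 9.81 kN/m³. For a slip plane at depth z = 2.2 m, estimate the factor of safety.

With seepage parallel to the slope and the water table at the surface, the effective normal stress on the slip plane uses the buoyant unit weight γ' = γ_sat − γ_w while the driving shear stress uses γ_sat:
FS = [c' + γ' z cos²β tanφ'] / [γ_sat z sinβ cosβ]
γ' = 20.6 − 9.81 = 10.79 kN/m³
Numerator = 7.5 + 10.79·2.2·cos²31.0°·tan24.0° = 7.5 + 10.79·2.2·0.7347·0.4452 = 15.265 kPa
Denominator = 20.6·2.2·sin31.0°·cos31.0° = 20.6·2.2·0.5150·0.8572 = 20.008 kPa
FS = 15.265 / 20.008 = 0.763

FS = 0.76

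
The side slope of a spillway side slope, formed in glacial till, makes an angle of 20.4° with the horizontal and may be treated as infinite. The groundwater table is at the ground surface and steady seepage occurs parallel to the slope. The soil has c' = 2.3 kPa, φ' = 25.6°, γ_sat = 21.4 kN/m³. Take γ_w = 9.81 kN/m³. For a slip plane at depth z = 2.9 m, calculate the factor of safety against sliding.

With seepage parallel to the slope and the water table at the surface, the effective normal stress on the slip plane uses the buoyant unit weight γ' = γ_sat − γ_w while the driving shear stress uses γ_sat:
FS = [c' + γ' z cos²β tanφ'] / [γ_sat z sinβ cosβ]
γ' = 21.4 − 9.81 = 11.59 kN/m³
Numerator = 2.3 + 11.59·2.9·cos²20.4°·tan25.6° = 2.3 + 11.59·2.9·0.8785·0.4791 = 16.447 kPa
Denominator = 21.4·2.9·sin20.4°·cos20.4° = 21.4·2.9·0.3486·0.9373 = 20.276 kPa
FS = 16.447 / 20.276 = 0.811

FS = 0.81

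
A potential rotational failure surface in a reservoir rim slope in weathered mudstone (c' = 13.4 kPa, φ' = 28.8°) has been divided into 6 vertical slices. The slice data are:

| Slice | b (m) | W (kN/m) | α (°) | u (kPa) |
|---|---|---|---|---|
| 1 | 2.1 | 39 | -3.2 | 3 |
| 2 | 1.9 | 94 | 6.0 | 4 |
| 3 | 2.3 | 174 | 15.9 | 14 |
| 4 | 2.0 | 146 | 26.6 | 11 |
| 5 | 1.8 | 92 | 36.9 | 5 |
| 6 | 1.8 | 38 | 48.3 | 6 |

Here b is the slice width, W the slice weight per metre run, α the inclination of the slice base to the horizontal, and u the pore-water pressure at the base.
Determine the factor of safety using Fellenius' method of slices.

Ordinary method of slices: FS = Σ[c'·Δl_i + (W_i cosα_i − u_i·Δl_i)·tanφ'] / Σ W_i sinα_i, with Δl_i = b_i / cosα_i.
Slice 1: Δl = 2.1/cos(-3.2°) = 2.103 m; N'_1 = 39·cos(-3.2°) − 3·2.103 = 32.6; c'Δl = 28.18; W sinα = -2.2
Slice 2: Δl = 1.9/cos6.0° = 1.910 m; N'_2 = 94·cos6.0° − 4·1.910 = 85.8; c'Δl = 25.60; W sinα = 9.8
Slice 3: Δl = 2.3/cos15.9° = 2.391 m; N'_3 = 174·cos15.9° − 14·2.391 = 133.9; c'Δl = 32.05; W sinα = 47.7
Slice 4: Δl = 2.0/cos26.6° = 2.237 m; N'_4 = 146·cos26.6° − 11·2.237 = 105.9; c'Δl = 29.97; W sinα = 65.4
Slice 5: Δl = 1.8/cos36.9° = 2.251 m; N'_5 = 92·cos36.9° − 5·2.251 = 62.3; c'Δl = 30.16; W sinα = 55.2
Slice 6: Δl = 1.8/cos48.3° = 2.706 m; N'_6 = 38·cos48.3° − 6·2.706 = 9.0; c'Δl = 36.26; W sinα = 28.4
Σc'Δl = 182.2 kN/m; ΣN' = 429.6 kN/m; ΣW sinα = 204.3 kN/m
Resisting = 182.2 + 429.6·tan28.8° = 182.2 + 236.2 = 418.4 kN/m
FS = 418.4 / 204.3 = 2.048

FS = 2.05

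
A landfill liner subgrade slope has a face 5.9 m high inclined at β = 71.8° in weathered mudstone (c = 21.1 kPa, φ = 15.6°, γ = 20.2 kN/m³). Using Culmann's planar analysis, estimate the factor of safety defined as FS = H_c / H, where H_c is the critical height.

H_c = (4c/γ) · sinβ cosφ / [1 − cos(β − φ)]
    = (4·21.1/20.2) · sin71.8°·cos15.6° / [1 − cos56.2°]
    = 4.178 · 0.9150 / 0.4437 = 8.62 m
FS = H_c / H = 8.62 / 5.9 = 1.460

FS = 1.46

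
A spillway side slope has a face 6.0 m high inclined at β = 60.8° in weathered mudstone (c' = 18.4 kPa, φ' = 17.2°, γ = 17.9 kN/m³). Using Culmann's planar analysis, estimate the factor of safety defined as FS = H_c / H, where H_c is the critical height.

FS = 2.07

H_c = (4c'/γ) · sinβ cosφ' / [1 − cos(β − φ')]
    = (4·18.4/17.9) · sin60.8°·cos17.2° / [1 − cos43.6°]
    = 4.112 · 0.8339 / 0.2758 = 12.43 m
FS = H_c / H = 12.43 / 6.0 = 2.072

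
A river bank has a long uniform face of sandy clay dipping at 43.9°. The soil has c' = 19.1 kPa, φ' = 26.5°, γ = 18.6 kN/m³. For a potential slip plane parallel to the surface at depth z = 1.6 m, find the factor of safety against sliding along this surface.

FS = 1.80

For an infinite slope with a slip plane parallel to the surface (no pore pressure): FS = [c' + γz cos²β tanφ'] / [γz sinβ cosβ].
γz = 18.6·1.6 = 29.76 kN/m²
Numerator = 19.1 + 29.76·cos²43.9°·tan26.5° = 19.1 + 29.76·0.5192·0.4986 = 26.804 kPa
Denominator = 29.76·sin43.9°·cos43.9° = 29.76·0.6934·0.7206 = 14.869 kPa
FS = 26.804 / 14.869 = 1.803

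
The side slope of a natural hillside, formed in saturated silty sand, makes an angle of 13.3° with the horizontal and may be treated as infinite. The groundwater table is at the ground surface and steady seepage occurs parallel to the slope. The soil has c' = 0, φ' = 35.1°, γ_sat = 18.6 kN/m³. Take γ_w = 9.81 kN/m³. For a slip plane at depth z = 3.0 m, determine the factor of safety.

FS = 1.41

With seepage parallel to the slope and the water table at the surface, the effective normal stress on the slip plane uses the buoyant unit weight γ' = γ_sat − γ_w while the driving shear stress uses γ_sat:
FS = [c' + γ' z cos²β tanφ'] / [γ_sat z sinβ cosβ]
(For c' = 0 this reduces to FS = (γ'/γ_sat)·tanφ'/tanβ.)
γ' = 18.6 − 9.81 = 8.79 kN/m³
Numerator = 0.0 + 8.79·3.0·cos²13.3°·tan35.1° = 0.0 + 8.79·3.0·0.9471·0.7028 = 17.552 kPa
Denominator = 18.6·3.0·sin13.3°·cos13.3° = 18.6·3.0·0.2300·0.9732 = 12.492 kPa
FS = 17.552 / 12.492 = 1.405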